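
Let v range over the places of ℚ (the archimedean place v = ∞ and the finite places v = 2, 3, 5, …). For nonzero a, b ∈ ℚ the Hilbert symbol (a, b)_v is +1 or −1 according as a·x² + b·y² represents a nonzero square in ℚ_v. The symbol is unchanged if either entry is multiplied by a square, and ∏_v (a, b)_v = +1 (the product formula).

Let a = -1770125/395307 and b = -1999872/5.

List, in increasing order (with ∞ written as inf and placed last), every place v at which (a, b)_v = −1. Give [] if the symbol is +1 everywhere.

[7, inf]

Mod squares: a ≡ -15, b ≡ -1085. Check v ∈ {∞, 2, 3, 5, 7, 11, 17, 31}.
v=3: a=3^-3·(≡1), b=3^2·(≡1) mod 3; (1|3)=+1, (1|3)=+1; (−1)^{-3·2·1}·(+1)^2·(+1)^-3 = +1.
v=31: a=31^0·(≡5), b=31^1·(≡6) mod 31; (5|31)=+1, (6|31)=-1; (−1)^{0·1·15}·(+1)^1·(-1)^0 = +1.
v=5: a=5^3·(≡2), b=5^-1·(≡3) mod 5; (2|5)=-1, (3|5)=-1; (−1)^{3·-1·2}·(-1)^-1·(-1)^3 = +1.
v=2: v_2(a)=0, v_2(b)=10; units ≡ 1, 3 (mod 8); ε·ε+αω+βω = 0·1+0·1+10·0 ≡ 0  ⇒  (a,b)_2 = +1.
v=11: a=11^-4·(≡10), b=11^0·(≡1) mod 11; (10|11)=-1, (1|11)=+1; (−1)^{-4·0·5}·(-1)^0·(+1)^-4 = +1.
v=17: a=17^2·(≡2), b=17^0·(≡5) mod 17; (2|17)=+1, (5|17)=-1; (−1)^{2·0·8}·(+1)^0·(-1)^2 = +1.
v=∞: -15 < 0 and -1085 < 0  ⇒  (a,b)_∞ = -1.
v=7: a=7^2·(≡3), b=7^1·(≡6) mod 7; (3|7)=-1, (6|7)=-1; (−1)^{2·1·3}·(-1)^1·(-1)^2 = -1.
Ram(-15, -1085) = {7, ∞}; no ℚ_7-point on the conic.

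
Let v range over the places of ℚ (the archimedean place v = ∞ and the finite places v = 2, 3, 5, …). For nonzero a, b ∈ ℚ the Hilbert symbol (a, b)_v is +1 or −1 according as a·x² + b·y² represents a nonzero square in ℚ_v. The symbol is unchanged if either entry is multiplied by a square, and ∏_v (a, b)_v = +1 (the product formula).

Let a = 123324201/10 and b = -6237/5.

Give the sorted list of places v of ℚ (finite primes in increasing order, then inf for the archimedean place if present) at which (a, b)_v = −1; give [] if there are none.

[7, 13]

Mod squares: a ≡ 10010, b ≡ -385. Check v ∈ {∞, 2, 3, 5, 7, 11, 13}.
v=7: a=7^1·(≡1), b=7^1·(≡1) mod 7; (1|7)=+1, (1|7)=+1; (−1)^{1·1·3}·(+1)^1·(+1)^1 = -1.
v=11: a=11^1·(≡8), b=11^1·(≡1) mod 11; (8|11)=-1, (1|11)=+1; (−1)^{1·1·5}·(-1)^1·(+1)^1 = +1.
v=3: a=3^6·(≡2), b=3^4·(≡2) mod 3; (2|3)=-1, (2|3)=-1; (−1)^{6·4·1}·(-1)^4·(-1)^6 = +1.
v=2: v_2(a)=-1, v_2(b)=0; units ≡ 5, 7 (mod 8); ε·ε+αω+βω = 0·1+-1·0+0·1 ≡ 0  ⇒  (a,b)_2 = +1.
v=5: a=5^-1·(≡3), b=5^-1·(≡3) mod 5; (3|5)=-1, (3|5)=-1; (−1)^{-1·-1·2}·(-1)^-1·(-1)^-1 = +1.
v=∞: 10010 > 0 and -385 < 0  ⇒  (a,b)_∞ = +1.
v=13: a=13^3·(≡9), b=13^0·(≡11) mod 13; (9|13)=+1, (11|13)=-1; (−1)^{3·0·6}·(+1)^0·(-1)^3 = -1.
|Ram(10010, -385)| = 2, even; anisotropic at {7, 13}.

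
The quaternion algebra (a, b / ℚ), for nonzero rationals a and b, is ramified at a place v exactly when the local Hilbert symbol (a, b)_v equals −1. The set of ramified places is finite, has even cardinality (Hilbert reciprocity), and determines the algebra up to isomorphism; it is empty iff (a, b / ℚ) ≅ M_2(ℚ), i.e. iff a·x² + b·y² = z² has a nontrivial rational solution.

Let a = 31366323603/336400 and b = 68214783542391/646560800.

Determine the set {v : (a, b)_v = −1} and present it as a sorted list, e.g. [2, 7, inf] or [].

Mod squares: a ≡ 13243, b ≡ 979982. Check v ∈ {∞, 2, 3, 5, 17, 19, 23, 29, 31, 37, 41}.
v=∞: 13243 > 0 and 979982 > 0  ⇒  (a,b)_∞ = +1.
v=23: a=23^0·(≡13), b=23^2·(≡22) mod 23; (13|23)=+1, (22|23)=-1; (−1)^{0·2·11}·(+1)^2·(-1)^0 = +1.
v=3: a=3^8·(≡1), b=3^6·(≡2) mod 3; (1|3)=+1, (2|3)=-1; (−1)^{8·6·1}·(+1)^6·(-1)^8 = +1.
v=41: a=41^1·(≡33), b=41^1·(≡32) mod 41; (33|41)=+1, (32|41)=+1; (−1)^{1·1·20}·(+1)^1·(+1)^1 = +1.
v=2: v_2(a)=-4, v_2(b)=-5; units ≡ 3, 7 (mod 8); ε·ε+αω+βω = 1·1+-4·0+-5·1 ≡ 0  ⇒  (a,b)_2 = +1.
v=5: a=5^-2·(≡3), b=5^-2·(≡3) mod 5; (3|5)=-1, (3|5)=-1; (−1)^{-2·-2·2}·(-1)^-2·(-1)^-2 = +1.
v=29: a=29^-2·(≡26), b=29^-2·(≡17) mod 29; (26|29)=-1, (17|29)=-1; (−1)^{-2·-2·14}·(-1)^-2·(-1)^-2 = +1.
v=19: a=19^3·(≡8), b=19^3·(≡3) mod 19; (8|19)=-1, (3|19)=-1; (−1)^{3·3·9}·(-1)^3·(-1)^3 = -1.
v=17: a=17^1·(≡3), b=17^1·(≡2) mod 17; (3|17)=-1, (2|17)=+1; (−1)^{1·1·8}·(-1)^1·(+1)^1 = -1.
v=37: a=37^0·(≡30), b=37^1·(≡31) mod 37; (30|37)=+1, (31|37)=-1; (−1)^{0·1·18}·(+1)^1·(-1)^0 = +1.
v=31: a=31^0·(≡17), b=31^-2·(≡1) mod 31; (17|31)=-1, (1|31)=+1; (−1)^{0·-2·15}·(-1)^-2·(+1)^0 = +1.
|Ram(13243, 979982)| = 2, even; anisotropic at {17, 19}.

[17, 19]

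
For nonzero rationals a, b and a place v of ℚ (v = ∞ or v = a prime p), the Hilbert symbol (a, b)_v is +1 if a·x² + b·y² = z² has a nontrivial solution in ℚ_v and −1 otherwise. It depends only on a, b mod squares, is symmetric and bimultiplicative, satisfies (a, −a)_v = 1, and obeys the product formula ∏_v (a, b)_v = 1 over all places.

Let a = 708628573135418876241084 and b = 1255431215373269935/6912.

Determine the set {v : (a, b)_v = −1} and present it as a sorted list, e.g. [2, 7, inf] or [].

(a, b) ≡ (11951, 3045) mod (ℚ^×)²; places V = {2, 3, 5, 7, 11, 13, 17, 19, 23, 29, 37, ∞}.
(a,b)_17: α=3, u≡11; β=4, v≡1 (mod 17); (11|17)=-1, (1|17)=+1; sign (−1)^0·-1^4·+1^3 = +1.
(a,b)_23: α=4, u≡7; β=2, v≡2 (mod 23); (7|23)=-1, (2|23)=+1; sign (−1)^0·-1^2·+1^4 = +1.
(a,b)_2: α=2, β=-8; u≡7, v≡5 (mod 8); ε(u)ε(v)=1·0, αω(v)=2·1, βω(u)=-8·0; sum ≡ 0  ⇒  +1.
(a,b)_5: α=0, u≡4; β=1, v≡1 (mod 5); (4|5)=+1, (1|5)=+1; sign (−1)^0·+1^1·+1^0 = +1.
(a,b)_19: α=3, u≡3; β=0, v≡5 (mod 19); (3|19)=-1, (5|19)=+1; sign (−1)^0·-1^0·+1^3 = +1.
(a,b)_13: α=0, u≡4; β=2, v≡1 (mod 13); (4|13)=+1, (1|13)=+1; sign (−1)^0·+1^2·+1^0 = +1.
(a,b)_∞: sgn(11951)=+, sgn(3045)=+, so +1.
(a,b)_29: α=2, u≡26; β=1, v≡8 (mod 29); (26|29)=-1, (8|29)=-1; sign (−1)^0·-1^1·-1^2 = -1.
(a,b)_37: α=3, u≡21; β=2, v≡21 (mod 37); (21|37)=+1, (21|37)=+1; sign (−1)^0·+1^2·+1^3 = +1.
(a,b)_7: α=2, u≡2; β=1, v≡1 (mod 7); (2|7)=+1, (1|7)=+1; sign (−1)^0·+1^1·+1^2 = +1.
(a,b)_11: α=0, u≡3; β=2, v≡3 (mod 11); (3|11)=+1, (3|11)=+1; sign (−1)^0·+1^2·+1^0 = +1.
(a,b)_3: α=2, u≡2; β=-3, v≡1 (mod 3); (2|3)=-1, (1|3)=+1; sign (−1)^0·-1^-3·+1^2 = -1.
|Ram(11951, 3045)| = 2, even; anisotropic at {3, 29}.

[3, 29]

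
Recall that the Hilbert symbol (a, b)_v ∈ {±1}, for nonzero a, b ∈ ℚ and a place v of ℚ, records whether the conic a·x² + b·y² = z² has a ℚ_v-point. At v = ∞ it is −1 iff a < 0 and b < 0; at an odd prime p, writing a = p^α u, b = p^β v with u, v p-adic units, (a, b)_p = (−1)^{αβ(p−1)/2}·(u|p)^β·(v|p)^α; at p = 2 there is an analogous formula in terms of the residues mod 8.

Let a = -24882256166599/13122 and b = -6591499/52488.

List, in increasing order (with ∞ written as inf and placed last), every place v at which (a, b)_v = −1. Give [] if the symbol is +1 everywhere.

[2, 19, 31, inf]

(a, b) ≡ (-397358, -38) mod (ℚ^×)²; places V = {2, 3, 13, 17, 19, 29, 31, ∞}.
(a,b)_19: α=4, u≡10; β=3, v≡16 (mod 19); (10|19)=-1, (16|19)=+1; sign (−1)^0·-1^3·+1^4 = -1.
(a,b)_2: α=-1, β=-3; u≡1, v≡5 (mod 8); ε(u)ε(v)=0·0, αω(v)=-1·1, βω(u)=-3·0; sum ≡ 1  ⇒  -1.
(a,b)_∞: sgn(-397358)=−, sgn(-38)=−, so -1.
(a,b)_29: α=1, u≡10; β=0, v≡1 (mod 29); (10|29)=-1, (1|29)=+1; sign (−1)^0·-1^0·+1^1 = +1.
(a,b)_17: α=1, u≡15; β=0, v≡9 (mod 17); (15|17)=+1, (9|17)=+1; sign (−1)^0·+1^0·+1^1 = +1.
(a,b)_13: α=1, u≡4; β=0, v≡3 (mod 13); (4|13)=+1, (3|13)=+1; sign (−1)^0·+1^0·+1^1 = +1.
(a,b)_31: α=3, u≡18; β=2, v≡17 (mod 31); (18|31)=+1, (17|31)=-1; sign (−1)^0·+1^2·-1^3 = -1.
(a,b)_3: α=-8, u≡1; β=-8, v≡1 (mod 3); (1|3)=+1, (1|3)=+1; sign (−1)^0·+1^-8·+1^-8 = +1.
(-397358, -38 / ℚ) ramifies at {2, 19, 31, ∞}: a division algebra.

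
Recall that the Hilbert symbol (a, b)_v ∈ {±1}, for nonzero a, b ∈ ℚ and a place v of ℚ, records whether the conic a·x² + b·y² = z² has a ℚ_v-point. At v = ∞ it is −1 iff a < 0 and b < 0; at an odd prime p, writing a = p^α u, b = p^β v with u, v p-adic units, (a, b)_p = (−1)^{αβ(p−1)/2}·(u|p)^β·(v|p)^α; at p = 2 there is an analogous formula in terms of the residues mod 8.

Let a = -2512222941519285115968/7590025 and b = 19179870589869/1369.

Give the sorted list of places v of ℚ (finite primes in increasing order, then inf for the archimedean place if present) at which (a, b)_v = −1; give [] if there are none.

Mod squares: a ≡ -33, b ≡ 1581. Check v ∈ {∞, 2, 3, 5, 7, 11, 17, 19, 29, 31, 37}.
v=7: a=7^2·(≡2), b=7^0·(≡6) mod 7; (2|7)=+1, (6|7)=-1; (−1)^{2·0·3}·(+1)^0·(-1)^2 = +1.
v=11: a=11^3·(≡6), b=11^2·(≡10) mod 11; (6|11)=-1, (10|11)=-1; (−1)^{3·2·5}·(-1)^2·(-1)^3 = -1.
v=3: a=3^3·(≡1), b=3^1·(≡2) mod 3; (1|3)=+1, (2|3)=-1; (−1)^{3·1·1}·(+1)^1·(-1)^3 = +1.
v=19: a=19^-2·(≡11), b=19^2·(≡16) mod 19; (11|19)=+1, (16|19)=+1; (−1)^{-2·2·9}·(+1)^2·(+1)^-2 = +1.
v=37: a=37^0·(≡7), b=37^-2·(≡10) mod 37; (7|37)=+1, (10|37)=+1; (−1)^{0·-2·18}·(+1)^-2·(+1)^0 = +1.
v=17: a=17^6·(≡2), b=17^3·(≡13) mod 17; (2|17)=+1, (13|17)=+1; (−1)^{6·3·8}·(+1)^3·(+1)^6 = +1.
v=5: a=5^-2·(≡2), b=5^0·(≡1) mod 5; (2|5)=-1, (1|5)=+1; (−1)^{-2·0·2}·(-1)^0·(+1)^-2 = +1.
v=29: a=29^-2·(≡6), b=29^0·(≡17) mod 29; (6|29)=+1, (17|29)=-1; (−1)^{-2·0·14}·(+1)^0·(-1)^-2 = +1.
v=∞: -33 < 0 and 1581 > 0  ⇒  (a,b)_∞ = +1.
v=31: a=31^4·(≡11), b=31^3·(≡18) mod 31; (11|31)=-1, (18|31)=+1; (−1)^{4·3·15}·(-1)^3·(+1)^4 = -1.
v=2: v_2(a)=6, v_2(b)=0; units ≡ 7, 5 (mod 8); ε·ε+αω+βω = 1·0+6·1+0·0 ≡ 0  ⇒  (a,b)_2 = +1.
|Ram(-33, 1581)| = 2, even; anisotropic at {11, 31}.

[11, 31]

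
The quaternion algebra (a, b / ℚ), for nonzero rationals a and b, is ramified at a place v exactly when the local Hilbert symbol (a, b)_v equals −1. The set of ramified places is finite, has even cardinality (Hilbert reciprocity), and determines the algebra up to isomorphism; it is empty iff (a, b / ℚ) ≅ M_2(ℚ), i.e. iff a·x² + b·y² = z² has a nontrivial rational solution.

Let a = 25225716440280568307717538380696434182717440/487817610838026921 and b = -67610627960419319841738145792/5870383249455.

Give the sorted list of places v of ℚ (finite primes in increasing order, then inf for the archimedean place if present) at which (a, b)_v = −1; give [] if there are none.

(a, b) ≡ (39215, -24035) mod (ℚ^×)²; places V = {2, 3, 5, 11, 17, 19, 23, 31, 41, 43, 47, 53, ∞}.
(a,b)_19: α=-2, u≡15; β=-1, v≡14 (mod 19); (15|19)=-1, (14|19)=-1; sign (−1)^0·-1^-1·-1^-2 = -1.
(a,b)_2: α=28, β=14; u≡7, v≡5 (mod 8); ε(u)ε(v)=1·0, αω(v)=28·1, βω(u)=14·0; sum ≡ 0  ⇒  +1.
(a,b)_53: α=4, u≡35; β=4, v≡27 (mod 53); (35|53)=-1, (27|53)=-1; sign (−1)^0·-1^4·-1^4 = +1.
(a,b)_17: α=4, u≡8; β=2, v≡3 (mod 17); (8|17)=+1, (3|17)=-1; sign (−1)^0·+1^2·-1^4 = +1.
(a,b)_31: α=7, u≡18; β=4, v≡30 (mod 31); (18|31)=+1, (30|31)=-1; sign (−1)^0·+1^4·-1^7 = -1.
(a,b)_41: α=0, u≡38; β=-2, v≡8 (mod 41); (38|41)=-1, (8|41)=+1; sign (−1)^0·-1^-2·+1^0 = +1.
(a,b)_11: α=5, u≡5; β=5, v≡1 (mod 11); (5|11)=+1, (1|11)=+1; sign (−1)^1·+1^5·+1^5 = -1.
(a,b)_5: α=1, u≡3; β=-1, v≡3 (mod 5); (3|5)=-1, (3|5)=-1; sign (−1)^0·-1^-1·-1^1 = +1.
(a,b)_43: α=-4, u≡37; β=-2, v≡30 (mod 43); (37|43)=-1, (30|43)=-1; sign (−1)^0·-1^-2·-1^-4 = +1.
(a,b)_47: α=-4, u≡24; β=-2, v≡13 (mod 47); (24|47)=+1, (13|47)=-1; sign (−1)^0·+1^-2·-1^-4 = +1.
(a,b)_∞: sgn(39215)=+, sgn(-24035)=−, so +1.
(a,b)_23: α=5, u≡2; β=3, v≡8 (mod 23); (2|23)=+1, (8|23)=+1; sign (−1)^1·+1^3·+1^5 = -1.
(a,b)_3: α=-4, u≡2; β=-2, v≡1 (mod 3); (2|3)=-1, (1|3)=+1; sign (−1)^0·-1^-2·+1^-4 = +1.
(39215, -24035 / ℚ) ramifies at {11, 19, 23, 31}: a division algebra.

[11, 19, 23, 31]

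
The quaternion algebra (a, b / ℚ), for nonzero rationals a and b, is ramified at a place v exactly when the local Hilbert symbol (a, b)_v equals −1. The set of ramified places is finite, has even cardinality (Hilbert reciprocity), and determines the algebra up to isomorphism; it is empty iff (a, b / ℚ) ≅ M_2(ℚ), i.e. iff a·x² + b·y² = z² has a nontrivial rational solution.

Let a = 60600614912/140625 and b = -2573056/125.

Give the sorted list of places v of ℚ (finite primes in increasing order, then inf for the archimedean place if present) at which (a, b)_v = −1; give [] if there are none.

Mod squares: a ≡ 437, b ≡ -95. Check v ∈ {∞, 2, 3, 5, 19, 23}.
v=19: a=19^1·(≡17), b=19^1·(≡18) mod 19; (17|19)=+1, (18|19)=-1; (−1)^{1·1·9}·(+1)^1·(-1)^1 = +1.
v=23: a=23^3·(≡21), b=23^2·(≡15) mod 23; (21|23)=-1, (15|23)=-1; (−1)^{3·2·11}·(-1)^2·(-1)^3 = -1.
v=5: a=5^-6·(≡3), b=5^-3·(≡4) mod 5; (3|5)=-1, (4|5)=+1; (−1)^{-6·-3·2}·(-1)^-3·(+1)^-6 = -1.
v=2: v_2(a)=18, v_2(b)=8; units ≡ 5, 1 (mod 8); ε·ε+αω+βω = 0·0+18·0+8·1 ≡ 0  ⇒  (a,b)_2 = +1.
v=3: a=3^-2·(≡2), b=3^0·(≡1) mod 3; (2|3)=-1, (1|3)=+1; (−1)^{-2·0·1}·(-1)^0·(+1)^-2 = +1.
v=∞: 437 > 0 and -95 < 0  ⇒  (a,b)_∞ = +1.
|Ram(437, -95)| = 2, even; anisotropic at {5, 23}.

[5, 23]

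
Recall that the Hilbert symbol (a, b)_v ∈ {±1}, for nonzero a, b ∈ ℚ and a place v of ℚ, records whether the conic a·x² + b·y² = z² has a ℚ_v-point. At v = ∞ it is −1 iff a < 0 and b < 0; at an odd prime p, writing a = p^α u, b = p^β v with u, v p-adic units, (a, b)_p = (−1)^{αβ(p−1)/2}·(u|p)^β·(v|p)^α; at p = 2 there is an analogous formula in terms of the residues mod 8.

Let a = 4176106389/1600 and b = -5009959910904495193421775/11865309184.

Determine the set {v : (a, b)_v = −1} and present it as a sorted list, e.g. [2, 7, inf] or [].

Mod squares: a ≡ 221, b ≡ -231. Check v ∈ {∞, 2, 3, 5, 7, 11, 13, 17, 23, 37, 41}.
v=41: a=41^0·(≡16), b=41^2·(≡14) mod 41; (16|41)=+1, (14|41)=-1; (−1)^{0·2·20}·(+1)^2·(-1)^0 = +1.
v=17: a=17^1·(≡1), b=17^2·(≡5) mod 17; (1|17)=+1, (5|17)=-1; (−1)^{1·2·8}·(+1)^2·(-1)^1 = -1.
v=11: a=11^0·(≡3), b=11^1·(≡9) mod 11; (3|11)=+1, (9|11)=+1; (−1)^{0·1·5}·(+1)^1·(+1)^0 = +1.
v=2: v_2(a)=-6, v_2(b)=-14; units ≡ 5, 1 (mod 8); ε·ε+αω+βω = 0·0+-6·0+-14·1 ≡ 0  ⇒  (a,b)_2 = +1.
v=23: a=23^2·(≡11), b=23^-2·(≡21) mod 23; (11|23)=-1, (21|23)=-1; (−1)^{2·-2·11}·(-1)^-2·(-1)^2 = +1.
v=13: a=13^1·(≡9), b=13^4·(≡10) mod 13; (9|13)=+1, (10|13)=+1; (−1)^{1·4·6}·(+1)^4·(+1)^1 = +1.
v=3: a=3^6·(≡2), b=3^13·(≡1) mod 3; (2|3)=-1, (1|3)=+1; (−1)^{6·13·1}·(-1)^13·(+1)^6 = -1.
v=37: a=37^0·(≡1), b=37^-2·(≡3) mod 37; (1|37)=+1, (3|37)=+1; (−1)^{0·-2·18}·(+1)^-2·(+1)^0 = +1.
v=5: a=5^-2·(≡1), b=5^2·(≡1) mod 5; (1|5)=+1, (1|5)=+1; (−1)^{-2·2·2}·(+1)^2·(+1)^-2 = +1.
v=∞: 221 > 0 and -231 < 0  ⇒  (a,b)_∞ = +1.
v=7: a=7^2·(≡4), b=7^7·(≡2) mod 7; (4|7)=+1, (2|7)=+1; (−1)^{2·7·3}·(+1)^7·(+1)^2 = +1.
Ram(221, -231) = {3, 17}; no ℚ_3-point on the conic.

[3, 17]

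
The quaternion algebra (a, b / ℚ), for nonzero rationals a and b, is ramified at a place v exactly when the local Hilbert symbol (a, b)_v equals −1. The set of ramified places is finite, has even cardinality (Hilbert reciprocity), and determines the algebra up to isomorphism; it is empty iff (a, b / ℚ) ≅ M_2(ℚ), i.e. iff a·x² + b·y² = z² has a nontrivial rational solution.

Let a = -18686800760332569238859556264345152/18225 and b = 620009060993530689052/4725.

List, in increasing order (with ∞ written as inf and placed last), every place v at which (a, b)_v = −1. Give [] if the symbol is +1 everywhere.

[2, 7, 13, 19, 43, 53]

(a, b) ≡ (-562913, 100947) mod (ℚ^×)²; places V = {2, 3, 5, 7, 11, 13, 19, 23, 29, 43, 53, ∞}.
(a,b)_∞: sgn(-562913)=−, sgn(100947)=+, so +1.
(a,b)_43: α=3, u≡36; β=2, v≡3 (mod 43); (36|43)=+1, (3|43)=-1; sign (−1)^0·+1^2·-1^3 = -1.
(a,b)_5: α=-2, u≡2; β=-2, v≡3 (mod 5); (2|5)=-1, (3|5)=-1; sign (−1)^0·-1^-2·-1^-2 = +1.
(a,b)_2: α=6, β=2; u≡7, v≡3 (mod 8); ε(u)ε(v)=1·1, αω(v)=6·1, βω(u)=2·0; sum ≡ 1  ⇒  -1.
(a,b)_7: α=6, u≡5; β=-1, v≡4 (mod 7); (5|7)=-1, (4|7)=+1; sign (−1)^0·-1^-1·+1^6 = -1.
(a,b)_13: α=1, u≡8; β=2, v≡11 (mod 13); (8|13)=-1, (11|13)=-1; sign (−1)^0·-1^2·-1^1 = -1.
(a,b)_11: α=4, u≡1; β=3, v≡1 (mod 11); (1|11)=+1, (1|11)=+1; sign (−1)^0·+1^3·+1^4 = +1.
(a,b)_53: α=3, u≡26; β=2, v≡23 (mod 53); (26|53)=-1, (23|53)=-1; sign (−1)^0·-1^2·-1^3 = -1.
(a,b)_29: α=2, u≡16; β=2, v≡26 (mod 29); (16|29)=+1, (26|29)=-1; sign (−1)^0·+1^2·-1^2 = +1.
(a,b)_23: α=2, u≡16; β=1, v≡11 (mod 23); (16|23)=+1, (11|23)=-1; sign (−1)^0·+1^1·-1^2 = +1.
(a,b)_19: α=5, u≡13; β=3, v≡14 (mod 19); (13|19)=-1, (14|19)=-1; sign (−1)^1·-1^3·-1^5 = -1.
(a,b)_3: α=-6, u≡1; β=-3, v≡1 (mod 3); (1|3)=+1, (1|3)=+1; sign (−1)^0·+1^-3·+1^-6 = +1.
(-562913, 100947 / ℚ) ramifies at {2, 7, 13, 19, 43, 53}: a division algebra.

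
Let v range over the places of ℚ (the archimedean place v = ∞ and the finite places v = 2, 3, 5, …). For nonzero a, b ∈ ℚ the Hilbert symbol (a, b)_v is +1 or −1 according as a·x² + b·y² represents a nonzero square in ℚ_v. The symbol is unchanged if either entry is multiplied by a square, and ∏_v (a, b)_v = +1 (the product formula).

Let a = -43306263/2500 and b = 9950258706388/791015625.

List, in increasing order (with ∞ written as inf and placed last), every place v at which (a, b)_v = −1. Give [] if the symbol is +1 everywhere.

[7, 19]

(a, b) ≡ (-39767, 13) mod (ℚ^×)²; places V = {2, 3, 5, 7, 11, 13, 19, 23, ∞}.
(a,b)_13: α=1, u≡3; β=3, v≡10 (mod 13); (3|13)=+1, (10|13)=+1; sign (−1)^0·+1^3·+1^1 = +1.
(a,b)_11: α=2, u≡5; β=2, v≡8 (mod 11); (5|11)=+1, (8|11)=-1; sign (−1)^0·+1^2·-1^2 = +1.
(a,b)_∞: sgn(-39767)=−, sgn(13)=+, so +1.
(a,b)_2: α=-2, β=2; u≡1, v≡5 (mod 8); ε(u)ε(v)=0·0, αω(v)=-2·1, βω(u)=2·0; sum ≡ 0  ⇒  +1.
(a,b)_5: α=-4, u≡3; β=-10, v≡3 (mod 5); (3|5)=-1, (3|5)=-1; sign (−1)^0·-1^-10·-1^-4 = +1.
(a,b)_19: α=1, u≡7; β=2, v≡14 (mod 19); (7|19)=+1, (14|19)=-1; sign (−1)^0·+1^2·-1^1 = -1.
(a,b)_23: α=1, u≡21; β=2, v≡13 (mod 23); (21|23)=-1, (13|23)=+1; sign (−1)^0·-1^2·+1^1 = +1.
(a,b)_3: α=2, u≡1; β=-4, v≡1 (mod 3); (1|3)=+1, (1|3)=+1; sign (−1)^0·+1^-4·+1^2 = +1.
(a,b)_7: α=1, u≡5; β=2, v≡5 (mod 7); (5|7)=-1, (5|7)=-1; sign (−1)^0·-1^2·-1^1 = -1.
|Ram(-39767, 13)| = 2, even; anisotropic at {7, 19}.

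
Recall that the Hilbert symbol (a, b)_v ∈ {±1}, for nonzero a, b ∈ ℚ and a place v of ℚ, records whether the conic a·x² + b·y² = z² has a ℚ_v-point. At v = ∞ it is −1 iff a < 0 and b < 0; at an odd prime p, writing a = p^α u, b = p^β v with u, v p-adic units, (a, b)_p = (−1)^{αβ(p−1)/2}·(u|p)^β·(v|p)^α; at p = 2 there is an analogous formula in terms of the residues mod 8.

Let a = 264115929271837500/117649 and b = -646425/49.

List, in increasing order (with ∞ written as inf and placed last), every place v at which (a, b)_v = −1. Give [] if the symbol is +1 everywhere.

Mod squares: a ≡ 935, b ≡ -17. Check v ∈ {∞, 2, 3, 5, 7, 11, 13, 17}.
v=7: a=7^-6·(≡4), b=7^-2·(≡4) mod 7; (4|7)=+1, (4|7)=+1; (−1)^{-6·-2·3}·(+1)^-2·(+1)^-6 = +1.
v=17: a=17^3·(≡15), b=17^1·(≡15) mod 17; (15|17)=+1, (15|17)=+1; (−1)^{3·1·8}·(+1)^1·(+1)^3 = +1.
v=2: v_2(a)=2, v_2(b)=0; units ≡ 7, 7 (mod 8); ε·ε+αω+βω = 1·1+2·0+0·0 ≡ 1  ⇒  (a,b)_2 = -1.
v=13: a=13^6·(≡10), b=13^2·(≡1) mod 13; (10|13)=+1, (1|13)=+1; (−1)^{6·2·6}·(+1)^2·(+1)^6 = +1.
v=11: a=11^1·(≡10), b=11^0·(≡9) mod 11; (10|11)=-1, (9|11)=+1; (−1)^{1·0·5}·(-1)^0·(+1)^1 = +1.
v=5: a=5^5·(≡2), b=5^2·(≡2) mod 5; (2|5)=-1, (2|5)=-1; (−1)^{5·2·2}·(-1)^2·(-1)^5 = -1.
v=3: a=3^4·(≡2), b=3^2·(≡1) mod 3; (2|3)=-1, (1|3)=+1; (−1)^{4·2·1}·(-1)^2·(+1)^4 = +1.
v=∞: 935 > 0 and -17 < 0  ⇒  (a,b)_∞ = +1.
(935, -17 / ℚ) ramifies at {2, 5}: a division algebra.

[2, 5]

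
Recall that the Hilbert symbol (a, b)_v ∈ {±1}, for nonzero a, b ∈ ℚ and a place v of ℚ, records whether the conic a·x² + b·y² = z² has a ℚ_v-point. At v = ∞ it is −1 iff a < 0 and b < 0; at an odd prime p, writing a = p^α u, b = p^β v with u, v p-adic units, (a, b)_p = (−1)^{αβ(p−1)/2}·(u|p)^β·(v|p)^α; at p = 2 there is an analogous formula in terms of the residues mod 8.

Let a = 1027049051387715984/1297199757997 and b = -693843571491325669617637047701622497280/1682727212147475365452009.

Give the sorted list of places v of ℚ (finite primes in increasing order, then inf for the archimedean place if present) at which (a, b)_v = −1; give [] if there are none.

[2, 5, 13, 23]

Mod squares: a ≡ 6460493, b ≡ -370. Check v ∈ {∞, 2, 3, 5, 11, 13, 17, 23, 29, 31, 37, 41, 47}.
v=17: a=17^3·(≡11), b=17^6·(≡1) mod 17; (11|17)=-1, (1|17)=+1; (−1)^{3·6·8}·(-1)^6·(+1)^3 = +1.
v=37: a=37^0·(≡1), b=37^1·(≡11) mod 37; (1|37)=+1, (11|37)=+1; (−1)^{0·1·18}·(+1)^1·(+1)^0 = +1.
v=3: a=3^12·(≡2), b=3^22·(≡2) mod 3; (2|3)=-1, (2|3)=-1; (−1)^{12·22·1}·(-1)^22·(-1)^12 = +1.
v=2: v_2(a)=4, v_2(b)=13; units ≡ 5, 7 (mod 8); ε·ε+αω+βω = 0·1+4·0+13·1 ≡ 1  ⇒  (a,b)_2 = -1.
v=11: a=11^-2·(≡10), b=11^-4·(≡1) mod 11; (10|11)=-1, (1|11)=+1; (−1)^{-2·-4·5}·(-1)^-4·(+1)^-2 = +1.
v=5: a=5^0·(≡2), b=5^1·(≡1) mod 5; (2|5)=-1, (1|5)=+1; (−1)^{0·1·2}·(-1)^1·(+1)^0 = -1.
v=13: a=13^-3·(≡1), b=13^-6·(≡11) mod 13; (1|13)=+1, (11|13)=-1; (−1)^{-3·-6·6}·(+1)^-6·(-1)^-3 = -1.
v=29: a=29^2·(≡12), b=29^4·(≡23) mod 29; (12|29)=-1, (23|29)=+1; (−1)^{2·4·14}·(-1)^4·(+1)^2 = +1.
v=23: a=23^1·(≡15), b=23^2·(≡5) mod 23; (15|23)=-1, (5|23)=-1; (−1)^{1·2·11}·(-1)^2·(-1)^1 = -1.
v=∞: 6460493 > 0 and -370 < 0  ⇒  (a,b)_∞ = +1.
v=31: a=31^1·(≡6), b=31^2·(≡4) mod 31; (6|31)=-1, (4|31)=+1; (−1)^{1·2·15}·(-1)^2·(+1)^1 = +1.
v=41: a=41^1·(≡8), b=41^2·(≡32) mod 41; (8|41)=+1, (32|41)=+1; (−1)^{1·2·20}·(+1)^2·(+1)^1 = +1.
v=47: a=47^-4·(≡6), b=47^-8·(≡8) mod 47; (6|47)=+1, (8|47)=+1; (−1)^{-4·-8·23}·(+1)^-8·(+1)^-4 = +1.
Ram(6460493, -370) = {2, 5, 13, 23}; no ℚ_2-point on the conic.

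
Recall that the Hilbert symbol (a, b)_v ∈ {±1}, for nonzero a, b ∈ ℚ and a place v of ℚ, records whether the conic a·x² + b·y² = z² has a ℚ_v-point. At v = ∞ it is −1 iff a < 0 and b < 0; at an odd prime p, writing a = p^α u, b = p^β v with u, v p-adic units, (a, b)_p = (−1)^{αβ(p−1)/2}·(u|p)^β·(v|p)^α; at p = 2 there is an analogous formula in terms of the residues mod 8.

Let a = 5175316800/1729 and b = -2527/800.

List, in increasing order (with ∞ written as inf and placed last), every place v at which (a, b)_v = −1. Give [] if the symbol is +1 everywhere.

Mod squares: a ≡ 852397, b ≡ -14. Check v ∈ {∞, 2, 3, 5, 7, 13, 17, 19, 29}.
v=13: a=13^-1·(≡10), b=13^0·(≡3) mod 13; (10|13)=+1, (3|13)=+1; (−1)^{-1·0·6}·(+1)^0·(+1)^-1 = +1.
v=29: a=29^1·(≡25), b=29^0·(≡10) mod 29; (25|29)=+1, (10|29)=-1; (−1)^{1·0·14}·(+1)^0·(-1)^1 = -1.
v=7: a=7^-1·(≡5), b=7^1·(≡5) mod 7; (5|7)=-1, (5|7)=-1; (−1)^{-1·1·3}·(-1)^1·(-1)^-1 = -1.
v=19: a=19^-1·(≡6), b=19^2·(≡6) mod 19; (6|19)=+1, (6|19)=+1; (−1)^{-1·2·9}·(+1)^2·(+1)^-1 = +1.
v=∞: 852397 > 0 and -14 < 0  ⇒  (a,b)_∞ = +1.
v=3: a=3^8·(≡1), b=3^0·(≡1) mod 3; (1|3)=+1, (1|3)=+1; (−1)^{8·0·1}·(+1)^0·(+1)^8 = +1.
v=2: v_2(a)=6, v_2(b)=-5; units ≡ 5, 1 (mod 8); ε·ε+αω+βω = 0·0+6·0+-5·1 ≡ 1  ⇒  (a,b)_2 = -1.
v=5: a=5^2·(≡3), b=5^-2·(≡4) mod 5; (3|5)=-1, (4|5)=+1; (−1)^{2·-2·2}·(-1)^-2·(+1)^2 = +1.
v=17: a=17^1·(≡15), b=17^0·(≡6) mod 17; (15|17)=+1, (6|17)=-1; (−1)^{1·0·8}·(+1)^0·(-1)^1 = -1.
|Ram(852397, -14)| = 4, even; anisotropic at {2, 7, 17, 29}.

[2, 7, 17, 29]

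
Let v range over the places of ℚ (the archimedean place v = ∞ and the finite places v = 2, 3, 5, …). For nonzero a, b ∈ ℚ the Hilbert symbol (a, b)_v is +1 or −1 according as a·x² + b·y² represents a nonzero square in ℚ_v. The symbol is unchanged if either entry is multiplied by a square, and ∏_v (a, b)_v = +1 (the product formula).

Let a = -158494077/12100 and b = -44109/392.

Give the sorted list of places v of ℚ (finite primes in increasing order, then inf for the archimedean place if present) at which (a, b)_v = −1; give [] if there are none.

(a, b) ≡ (-493, -58) mod (ℚ^×)²; places V = {2, 3, 5, 7, 11, 13, 17, 29, ∞}.
(a,b)_∞: sgn(-493)=−, sgn(-58)=−, so -1.
(a,b)_17: α=1, u≡6; β=0, v≡6 (mod 17); (6|17)=-1, (6|17)=-1; sign (−1)^0·-1^0·-1^1 = -1.
(a,b)_13: α=0, u≡9; β=2, v≡6 (mod 13); (9|13)=+1, (6|13)=-1; sign (−1)^0·+1^2·-1^0 = +1.
(a,b)_11: α=-2, u≡6; β=0, v≡8 (mod 11); (6|11)=-1, (8|11)=-1; sign (−1)^0·-1^0·-1^-2 = +1.
(a,b)_2: α=-2, β=-3; u≡3, v≡3 (mod 8); ε(u)ε(v)=1·1, αω(v)=-2·1, βω(u)=-3·1; sum ≡ 0  ⇒  +1.
(a,b)_5: α=-2, u≡2; β=0, v≡3 (mod 5); (2|5)=-1, (3|5)=-1; sign (−1)^0·-1^0·-1^-2 = +1.
(a,b)_3: α=8, u≡2; β=2, v≡2 (mod 3); (2|3)=-1, (2|3)=-1; sign (−1)^0·-1^2·-1^8 = +1.
(a,b)_7: α=2, u≡2; β=-2, v≡5 (mod 7); (2|7)=+1, (5|7)=-1; sign (−1)^0·+1^-2·-1^2 = +1.
(a,b)_29: α=1, u≡8; β=1, v≡3 (mod 29); (8|29)=-1, (3|29)=-1; sign (−1)^0·-1^1·-1^1 = +1.
(-493, -58 / ℚ) ramifies at {17, ∞}: a division algebra.

[17, inf]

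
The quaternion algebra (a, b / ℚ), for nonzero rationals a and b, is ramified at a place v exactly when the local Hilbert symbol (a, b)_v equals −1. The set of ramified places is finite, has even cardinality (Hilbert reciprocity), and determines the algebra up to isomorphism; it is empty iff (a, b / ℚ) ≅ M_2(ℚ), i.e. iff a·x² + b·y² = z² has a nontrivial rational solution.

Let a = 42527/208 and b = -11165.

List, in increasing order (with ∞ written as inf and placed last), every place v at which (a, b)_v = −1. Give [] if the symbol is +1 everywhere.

[2, 7, 11, 13]

Mod squares: a ≡ 299, b ≡ -11165. Check v ∈ {∞, 2, 5, 7, 11, 13, 23, 29, 43}.
v=∞: 299 > 0 and -11165 < 0  ⇒  (a,b)_∞ = +1.
v=7: a=7^0·(≡6), b=7^1·(≡1) mod 7; (6|7)=-1, (1|7)=+1; (−1)^{0·1·3}·(-1)^1·(+1)^0 = -1.
v=11: a=11^0·(≡10), b=11^1·(≡8) mod 11; (10|11)=-1, (8|11)=-1; (−1)^{0·1·5}·(-1)^1·(-1)^0 = -1.
v=23: a=23^1·(≡9), b=23^0·(≡13) mod 23; (9|23)=+1, (13|23)=+1; (−1)^{1·0·11}·(+1)^0·(+1)^1 = +1.
v=2: v_2(a)=-4, v_2(b)=0; units ≡ 3, 3 (mod 8); ε·ε+αω+βω = 1·1+-4·1+0·1 ≡ 1  ⇒  (a,b)_2 = -1.
v=29: a=29^0·(≡20), b=29^1·(≡21) mod 29; (20|29)=+1, (21|29)=-1; (−1)^{0·1·14}·(+1)^1·(-1)^0 = +1.
v=43: a=43^2·(≡9), b=43^0·(≡15) mod 43; (9|43)=+1, (15|43)=+1; (−1)^{2·0·21}·(+1)^0·(+1)^2 = +1.
v=13: a=13^-1·(≡10), b=13^0·(≡2) mod 13; (10|13)=+1, (2|13)=-1; (−1)^{-1·0·6}·(+1)^0·(-1)^-1 = -1.
v=5: a=5^0·(≡4), b=5^1·(≡2) mod 5; (4|5)=+1, (2|5)=-1; (−1)^{0·1·2}·(+1)^1·(-1)^0 = +1.
|Ram(299, -11165)| = 4, even; anisotropic at {2, 7, 11, 13}.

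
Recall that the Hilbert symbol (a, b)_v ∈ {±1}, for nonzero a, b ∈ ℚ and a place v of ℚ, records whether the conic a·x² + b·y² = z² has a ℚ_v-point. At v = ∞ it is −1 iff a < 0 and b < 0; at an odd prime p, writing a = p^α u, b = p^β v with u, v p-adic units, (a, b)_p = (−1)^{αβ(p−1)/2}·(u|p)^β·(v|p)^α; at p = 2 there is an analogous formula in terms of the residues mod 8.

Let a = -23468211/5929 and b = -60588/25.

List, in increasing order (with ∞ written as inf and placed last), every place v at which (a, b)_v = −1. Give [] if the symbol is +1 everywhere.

Mod squares: a ≡ -289731, b ≡ -187. Check v ∈ {∞, 2, 3, 5, 7, 11, 13, 17, 19, 23}.
v=13: a=13^1·(≡11), b=13^0·(≡8) mod 13; (11|13)=-1, (8|13)=-1; (−1)^{1·0·6}·(-1)^0·(-1)^1 = -1.
v=23: a=23^1·(≡20), b=23^0·(≡20) mod 23; (20|23)=-1, (20|23)=-1; (−1)^{1·0·11}·(-1)^0·(-1)^1 = -1.
v=2: v_2(a)=0, v_2(b)=2; units ≡ 5, 5 (mod 8); ε·ε+αω+βω = 0·0+0·1+2·1 ≡ 0  ⇒  (a,b)_2 = +1.
v=11: a=11^-2·(≡5), b=11^1·(≡1) mod 11; (5|11)=+1, (1|11)=+1; (−1)^{-2·1·5}·(+1)^1·(+1)^-2 = +1.
v=19: a=19^1·(≡2), b=19^0·(≡10) mod 19; (2|19)=-1, (10|19)=-1; (−1)^{1·0·9}·(-1)^0·(-1)^1 = -1.
v=7: a=7^-2·(≡5), b=7^0·(≡1) mod 7; (5|7)=-1, (1|7)=+1; (−1)^{-2·0·3}·(-1)^0·(+1)^-2 = +1.
v=17: a=17^1·(≡8), b=17^1·(≡5) mod 17; (8|17)=+1, (5|17)=-1; (−1)^{1·1·8}·(+1)^1·(-1)^1 = -1.
v=∞: -289731 < 0 and -187 < 0  ⇒  (a,b)_∞ = -1.
v=5: a=5^0·(≡1), b=5^-2·(≡2) mod 5; (1|5)=+1, (2|5)=-1; (−1)^{0·-2·2}·(+1)^-2·(-1)^0 = +1.
v=3: a=3^5·(≡2), b=3^4·(≡2) mod 3; (2|3)=-1, (2|3)=-1; (−1)^{5·4·1}·(-1)^4·(-1)^5 = -1.
|Ram(-289731, -187)| = 6, even; anisotropic at {3, 13, 17, 19, 23, ∞}.

[3, 13, 17, 19, 23, inf]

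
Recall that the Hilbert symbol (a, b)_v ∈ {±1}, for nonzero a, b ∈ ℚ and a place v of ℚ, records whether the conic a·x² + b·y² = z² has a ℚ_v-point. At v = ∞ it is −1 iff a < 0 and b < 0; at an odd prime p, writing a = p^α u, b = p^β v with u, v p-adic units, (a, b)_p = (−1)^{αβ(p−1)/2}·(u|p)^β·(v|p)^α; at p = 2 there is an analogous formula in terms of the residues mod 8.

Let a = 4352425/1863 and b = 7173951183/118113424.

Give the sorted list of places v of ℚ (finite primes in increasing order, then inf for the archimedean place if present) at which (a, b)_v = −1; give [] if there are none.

(a, b) ≡ (81719, 23) mod (ℚ^×)²; places V = {2, 3, 5, 7, 11, 13, 17, 19, 23, 29, ∞}.
(a,b)_5: α=2, u≡4; β=0, v≡2 (mod 5); (4|5)=+1, (2|5)=-1; sign (−1)^0·+1^0·-1^2 = +1.
(a,b)_2: α=0, β=-4; u≡7, v≡7 (mod 8); ε(u)ε(v)=1·1, αω(v)=0·0, βω(u)=-4·0; sum ≡ 1  ⇒  -1.
(a,b)_13: α=0, u≡3; β=-2, v≡3 (mod 13); (3|13)=+1, (3|13)=+1; sign (−1)^0·+1^-2·+1^0 = +1.
(a,b)_3: α=-4, u≡2; β=2, v≡2 (mod 3); (2|3)=-1, (2|3)=-1; sign (−1)^0·-1^2·-1^-4 = +1.
(a,b)_7: α=2, u≡2; β=2, v≡2 (mod 7); (2|7)=+1, (2|7)=+1; sign (−1)^0·+1^2·+1^2 = +1.
(a,b)_23: α=-1, u≡17; β=1, v≡13 (mod 23); (17|23)=-1, (13|23)=+1; sign (−1)^1·-1^1·+1^-1 = +1.
(a,b)_17: α=1, u≡9; β=0, v≡3 (mod 17); (9|17)=+1, (3|17)=-1; sign (−1)^0·+1^0·-1^1 = -1.
(a,b)_29: α=0, u≡15; β=4, v≡4 (mod 29); (15|29)=-1, (4|29)=+1; sign (−1)^0·-1^4·+1^0 = +1.
(a,b)_11: α=1, u≡4; β=-2, v≡9 (mod 11); (4|11)=+1, (9|11)=+1; sign (−1)^0·+1^-2·+1^1 = +1.
(a,b)_19: α=1, u≡11; β=-2, v≡5 (mod 19); (11|19)=+1, (5|19)=+1; sign (−1)^0·+1^-2·+1^1 = +1.
(a,b)_∞: sgn(81719)=+, sgn(23)=+, so +1.
Ram(81719, 23) = {2, 17}; no ℚ_2-point on the conic.

[2, 17]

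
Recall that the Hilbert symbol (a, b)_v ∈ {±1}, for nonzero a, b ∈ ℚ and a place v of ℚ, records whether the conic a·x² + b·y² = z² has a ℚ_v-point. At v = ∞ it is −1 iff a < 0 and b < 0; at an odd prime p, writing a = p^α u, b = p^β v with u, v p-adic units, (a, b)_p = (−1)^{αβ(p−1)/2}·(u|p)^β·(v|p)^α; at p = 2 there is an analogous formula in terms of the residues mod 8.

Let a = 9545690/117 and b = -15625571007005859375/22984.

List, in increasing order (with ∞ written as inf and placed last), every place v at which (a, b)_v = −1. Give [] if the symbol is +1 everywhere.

Mod squares: a ≡ 20930, b ≡ -510. Check v ∈ {∞, 2, 3, 5, 7, 11, 13, 17, 23}.
v=11: a=11^2·(≡6), b=11^0·(≡6) mod 11; (6|11)=-1, (6|11)=-1; (−1)^{2·0·5}·(-1)^0·(-1)^2 = +1.
v=5: a=5^1·(≡4), b=5^9·(≡2) mod 5; (4|5)=+1, (2|5)=-1; (−1)^{1·9·2}·(+1)^9·(-1)^1 = -1.
v=13: a=13^-1·(≡7), b=13^-2·(≡3) mod 13; (7|13)=-1, (3|13)=+1; (−1)^{-1·-2·6}·(-1)^-2·(+1)^-1 = +1.
v=∞: 20930 > 0 and -510 < 0  ⇒  (a,b)_∞ = +1.
v=17: a=17^0·(≡7), b=17^-1·(≡15) mod 17; (7|17)=-1, (15|17)=+1; (−1)^{0·-1·8}·(-1)^-1·(+1)^0 = -1.
v=7: a=7^3·(≡1), b=7^6·(≡1) mod 7; (1|7)=+1, (1|7)=+1; (−1)^{3·6·3}·(+1)^6·(+1)^3 = +1.
v=2: v_2(a)=1, v_2(b)=-3; units ≡ 1, 1 (mod 8); ε·ε+αω+βω = 0·0+1·0+-3·0 ≡ 0  ⇒  (a,b)_2 = +1.
v=3: a=3^-2·(≡2), b=3^5·(≡1) mod 3; (2|3)=-1, (1|3)=+1; (−1)^{-2·5·1}·(-1)^5·(+1)^-2 = -1.
v=23: a=23^1·(≡9), b=23^4·(≡7) mod 23; (9|23)=+1, (7|23)=-1; (−1)^{1·4·11}·(+1)^4·(-1)^1 = -1.
|Ram(20930, -510)| = 4, even; anisotropic at {3, 5, 17, 23}.

[3, 5, 17, 23]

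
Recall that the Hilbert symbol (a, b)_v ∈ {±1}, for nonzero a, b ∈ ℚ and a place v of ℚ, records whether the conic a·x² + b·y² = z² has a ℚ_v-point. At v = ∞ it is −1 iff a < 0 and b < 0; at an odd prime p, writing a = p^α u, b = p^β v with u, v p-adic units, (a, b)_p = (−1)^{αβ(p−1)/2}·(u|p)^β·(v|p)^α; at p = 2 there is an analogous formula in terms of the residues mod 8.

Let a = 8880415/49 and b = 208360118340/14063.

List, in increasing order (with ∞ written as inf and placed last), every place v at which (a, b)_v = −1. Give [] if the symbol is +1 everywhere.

(a, b) ≡ (8880415, 363055) mod (ℚ^×)²; places V = {2, 3, 5, 7, 11, 23, 31, 41, 47, 53, ∞}.
(a,b)_2: α=0, β=2; u≡7, v≡7 (mod 8); ε(u)ε(v)=1·1, αω(v)=0·0, βω(u)=2·0; sum ≡ 1  ⇒  -1.
(a,b)_31: α=1, u≡10; β=2, v≡4 (mod 31); (10|31)=+1, (4|31)=+1; sign (−1)^0·+1^2·+1^1 = +1.
(a,b)_47: α=1, u≡26; β=0, v≡34 (mod 47); (26|47)=-1, (34|47)=+1; sign (−1)^0·-1^0·+1^1 = +1.
(a,b)_7: α=-2, u≡5; β=-3, v≡4 (mod 7); (5|7)=-1, (4|7)=+1; sign (−1)^0·-1^-3·+1^-2 = -1.
(a,b)_3: α=0, u≡1; β=4, v≡1 (mod 3); (1|3)=+1, (1|3)=+1; sign (−1)^0·+1^4·+1^0 = +1.
(a,b)_53: α=1, u≡21; β=0, v≡34 (mod 53); (21|53)=-1, (34|53)=-1; sign (−1)^0·-1^0·-1^1 = -1.
(a,b)_5: α=1, u≡2; β=1, v≡1 (mod 5); (2|5)=-1, (1|5)=+1; sign (−1)^0·-1^1·+1^1 = -1.
(a,b)_11: α=0, u≡1; β=1, v≡9 (mod 11); (1|11)=+1, (9|11)=+1; sign (−1)^0·+1^1·+1^0 = +1.
(a,b)_41: α=0, u≡23; β=-1, v≡16 (mod 41); (23|41)=+1, (16|41)=+1; sign (−1)^0·+1^-1·+1^0 = +1.
(a,b)_∞: sgn(8880415)=+, sgn(363055)=+, so +1.
(a,b)_23: α=1, u≡9; β=3, v≡14 (mod 23); (9|23)=+1, (14|23)=-1; sign (−1)^1·+1^3·-1^1 = +1.
(8880415, 363055 / ℚ) ramifies at {2, 5, 7, 53}: a division algebra.

[2, 5, 7, 53]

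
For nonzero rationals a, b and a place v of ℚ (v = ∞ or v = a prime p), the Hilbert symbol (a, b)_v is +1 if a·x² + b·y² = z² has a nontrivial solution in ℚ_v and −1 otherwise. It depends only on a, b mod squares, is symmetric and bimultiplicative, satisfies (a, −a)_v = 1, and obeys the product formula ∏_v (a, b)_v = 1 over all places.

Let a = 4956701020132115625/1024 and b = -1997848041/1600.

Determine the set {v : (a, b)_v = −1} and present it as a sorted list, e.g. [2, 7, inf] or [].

(a, b) ≡ (73185, -141081) mod (ℚ^×)²; places V = {2, 3, 5, 7, 17, 31, 37, 41, ∞}.
(a,b)_3: α=1, u≡2; β=1, v≡1 (mod 3); (2|3)=-1, (1|3)=+1; sign (−1)^1·-1^1·+1^1 = +1.
(a,b)_2: α=-10, β=-6; u≡1, v≡7 (mod 8); ε(u)ε(v)=0·1, αω(v)=-10·0, βω(u)=-6·0; sum ≡ 0  ⇒  +1.
(a,b)_37: α=2, u≡27; β=1, v≡31 (mod 37); (27|37)=+1, (31|37)=-1; sign (−1)^0·+1^1·-1^2 = +1.
(a,b)_31: α=2, u≡10; β=1, v≡3 (mod 31); (10|31)=+1, (3|31)=-1; sign (−1)^0·+1^1·-1^2 = +1.
(a,b)_7: α=3, u≡4; β=2, v≡2 (mod 7); (4|7)=+1, (2|7)=+1; sign (−1)^0·+1^2·+1^3 = +1.
(a,b)_5: α=5, u≡3; β=-2, v≡1 (mod 5); (3|5)=-1, (1|5)=+1; sign (−1)^0·-1^-2·+1^5 = +1.
(a,b)_17: α=1, u≡13; β=2, v≡15 (mod 17); (13|17)=+1, (15|17)=+1; sign (−1)^0·+1^2·+1^1 = +1.
(a,b)_∞: sgn(73185)=+, sgn(-141081)=−, so +1.
(a,b)_41: α=3, u≡3; β=1, v≡7 (mod 41); (3|41)=-1, (7|41)=-1; sign (−1)^0·-1^1·-1^3 = +1.
Ram(a, b) = ∅: the form 73185·x² + -141081·y² − z² is isotropic over every ℚ_v, so by Hasse–Minkowski it is isotropic over ℚ.

[]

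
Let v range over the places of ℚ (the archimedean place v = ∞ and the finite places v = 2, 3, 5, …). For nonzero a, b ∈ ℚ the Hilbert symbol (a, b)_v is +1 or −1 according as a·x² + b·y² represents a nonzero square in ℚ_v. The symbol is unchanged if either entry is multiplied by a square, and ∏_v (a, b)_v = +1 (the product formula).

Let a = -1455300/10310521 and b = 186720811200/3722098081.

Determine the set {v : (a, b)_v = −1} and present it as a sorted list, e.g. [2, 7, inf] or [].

[2, 3]

(a, b) ≡ (-33, 3) mod (ℚ^×)²; places V = {2, 3, 5, 7, 11, 13, 19, ∞}.
(a,b)_11: α=1, u≡8; β=2, v≡5 (mod 11); (8|11)=-1, (5|11)=+1; sign (−1)^0·-1^2·+1^1 = +1.
(a,b)_5: α=2, u≡3; β=2, v≡3 (mod 5); (3|5)=-1, (3|5)=-1; sign (−1)^0·-1^2·-1^2 = +1.
(a,b)_2: α=2, β=6; u≡7, v≡3 (mod 8); ε(u)ε(v)=1·1, αω(v)=2·1, βω(u)=6·0; sum ≡ 1  ⇒  -1.
(a,b)_3: α=3, u≡1; β=9, v≡1 (mod 3); (1|3)=+1, (1|3)=+1; sign (−1)^1·+1^9·+1^3 = -1.
(a,b)_7: α=2, u≡2; β=2, v≡3 (mod 7); (2|7)=+1, (3|7)=-1; sign (−1)^0·+1^2·-1^2 = +1.
(a,b)_∞: sgn(-33)=−, sgn(3)=+, so +1.
(a,b)_19: α=-2, u≡6; β=-4, v≡18 (mod 19); (6|19)=+1, (18|19)=-1; sign (−1)^0·+1^-4·-1^-2 = +1.
(a,b)_13: α=-4, u≡5; β=-4, v≡3 (mod 13); (5|13)=-1, (3|13)=+1; sign (−1)^0·-1^-4·+1^-4 = +1.
|Ram(-33, 3)| = 2, even; anisotropic at {2, 3}.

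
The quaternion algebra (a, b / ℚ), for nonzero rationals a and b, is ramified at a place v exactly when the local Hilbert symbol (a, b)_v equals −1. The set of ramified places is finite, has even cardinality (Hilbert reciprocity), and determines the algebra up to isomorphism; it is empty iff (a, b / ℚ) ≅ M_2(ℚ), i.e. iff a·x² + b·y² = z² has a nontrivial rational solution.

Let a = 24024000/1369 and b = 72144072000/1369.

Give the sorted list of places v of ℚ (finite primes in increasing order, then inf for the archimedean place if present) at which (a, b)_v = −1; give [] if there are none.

Mod squares: a ≡ 15015, b ≡ 5. Check v ∈ {∞, 2, 3, 5, 7, 11, 13, 37}.
v=2: v_2(a)=6, v_2(b)=6; units ≡ 7, 5 (mod 8); ε·ε+αω+βω = 1·0+6·1+6·0 ≡ 0  ⇒  (a,b)_2 = +1.
v=5: a=5^3·(≡3), b=5^3·(≡4) mod 5; (3|5)=-1, (4|5)=+1; (−1)^{3·3·2}·(-1)^3·(+1)^3 = -1.
v=37: a=37^-2·(≡11), b=37^-2·(≡29) mod 37; (11|37)=+1, (29|37)=-1; (−1)^{-2·-2·18}·(+1)^-2·(-1)^-2 = +1.
v=7: a=7^1·(≡3), b=7^2·(≡6) mod 7; (3|7)=-1, (6|7)=-1; (−1)^{1·2·3}·(-1)^2·(-1)^1 = -1.
v=11: a=11^1·(≡1), b=11^2·(≡9) mod 11; (1|11)=+1, (9|11)=+1; (−1)^{1·2·5}·(+1)^2·(+1)^1 = +1.
v=3: a=3^1·(≡1), b=3^2·(≡2) mod 3; (1|3)=+1, (2|3)=-1; (−1)^{1·2·1}·(+1)^2·(-1)^1 = -1.
v=∞: 15015 > 0 and 5 > 0  ⇒  (a,b)_∞ = +1.
v=13: a=13^1·(≡6), b=13^2·(≡8) mod 13; (6|13)=-1, (8|13)=-1; (−1)^{1·2·6}·(-1)^2·(-1)^1 = -1.
|Ram(15015, 5)| = 4, even; anisotropic at {3, 5, 7, 13}.

[3, 5, 7, 13]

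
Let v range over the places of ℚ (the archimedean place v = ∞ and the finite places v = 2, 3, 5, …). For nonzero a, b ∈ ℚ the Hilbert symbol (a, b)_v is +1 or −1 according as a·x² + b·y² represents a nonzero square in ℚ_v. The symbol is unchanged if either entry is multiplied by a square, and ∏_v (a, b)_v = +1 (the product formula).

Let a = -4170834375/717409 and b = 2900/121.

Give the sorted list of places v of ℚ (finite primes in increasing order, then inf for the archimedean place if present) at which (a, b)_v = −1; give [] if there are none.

Mod squares: a ≡ -15, b ≡ 29. Check v ∈ {∞, 2, 3, 5, 7, 11, 23, 29}.
v=5: a=5^5·(≡2), b=5^2·(≡1) mod 5; (2|5)=-1, (1|5)=+1; (−1)^{5·2·2}·(-1)^2·(+1)^5 = +1.
v=3: a=3^1·(≡1), b=3^0·(≡2) mod 3; (1|3)=+1, (2|3)=-1; (−1)^{1·0·1}·(+1)^0·(-1)^1 = -1.
v=11: a=11^-4·(≡8), b=11^-2·(≡7) mod 11; (8|11)=-1, (7|11)=-1; (−1)^{-4·-2·5}·(-1)^-2·(-1)^-4 = +1.
v=∞: -15 < 0 and 29 > 0  ⇒  (a,b)_∞ = +1.
v=29: a=29^2·(≡21), b=29^1·(≡20) mod 29; (21|29)=-1, (20|29)=+1; (−1)^{2·1·14}·(-1)^1·(+1)^2 = -1.
v=7: a=7^-2·(≡5), b=7^0·(≡1) mod 7; (5|7)=-1, (1|7)=+1; (−1)^{-2·0·3}·(-1)^0·(+1)^-2 = +1.
v=23: a=23^2·(≡3), b=23^0·(≡8) mod 23; (3|23)=+1, (8|23)=+1; (−1)^{2·0·11}·(+1)^0·(+1)^2 = +1.
v=2: v_2(a)=0, v_2(b)=2; units ≡ 1, 5 (mod 8); ε·ε+αω+βω = 0·0+0·1+2·0 ≡ 0  ⇒  (a,b)_2 = +1.
(-15, 29 / ℚ) ramifies at {3, 29}: a division algebra.

[3, 29]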